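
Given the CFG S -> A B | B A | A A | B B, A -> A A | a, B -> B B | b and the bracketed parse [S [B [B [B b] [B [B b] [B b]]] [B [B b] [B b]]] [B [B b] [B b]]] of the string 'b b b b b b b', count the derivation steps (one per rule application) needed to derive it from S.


Every bracketed nonterminal node [X ...] in the tree is produced by exactly one rule application.
Reading the tree off as a leftmost derivation:
  Step 1: S  =>  B B   (applied S -> B B)
  Step 2: B B  =>  B B B   (applied B -> B B)
  Step 3: B B B  =>  B B B B   (applied B -> B B)
  Step 4: B B B B  =>  b B B B   (applied B -> b)
  Step 5: b B B B  =>  b B B B B   (applied B -> B B)
  Step 6: b B B B B  =>  b b B B B   (applied B -> b)
  Step 7: b b B B B  =>  b b b B B   (applied B -> b)
  Step 8: b b b B B  =>  b b b B B B   (applied B -> B B)
  Step 9: b b b B B B  =>  b b b b B B   (applied B -> b)
  Step 10: b b b b B B  =>  b b b b b B   (applied B -> b)
  Step 11: b b b b b B  =>  b b b b b B B   (applied B -> B B)
  Step 12: b b b b b B B  =>  b b b b b b B   (applied B -> b)
  Step 13: b b b b b b B  =>  b b b b b b b   (applied B -> b)
Final yield: b b b b b b b
Total rewrite steps: 13

13


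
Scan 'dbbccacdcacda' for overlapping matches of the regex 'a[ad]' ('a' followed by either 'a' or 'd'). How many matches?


Pattern: a[ad] means 'a' followed by either 'a' or 'd'.
Scanning 'dbbccacdcacda' position-by-position:
  Pos 0: window 'db' -> no
  Pos 1: window 'bb' -> no
  Pos 2: window 'bc' -> no
  Pos 3: window 'cc' -> no
  Pos 4: window 'ca' -> no
  Pos 5: window 'ac' -> no
  Pos 6: window 'cd' -> no
  Pos 7: window 'dc' -> no
  Pos 8: window 'ca' -> no
  Pos 9: window 'ac' -> no
  Pos 10: window 'cd' -> no
  Pos 11: window 'da' -> no
  Pos 12: window 'a' -> no
Total matches: 0

0


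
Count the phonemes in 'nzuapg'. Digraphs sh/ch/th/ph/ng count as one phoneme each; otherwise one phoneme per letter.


Parsing 'nzuapg' greedily, digraphs first:
  'n' -> consonant phoneme (phonemes so far: 1)
  'z' -> consonant phoneme (phonemes so far: 2)
  'u' -> vowel phoneme (phonemes so far: 3)
  'a' -> vowel phoneme (phonemes so far: 4)
  'p' -> consonant phoneme (phonemes so far: 5)
  'g' -> consonant phoneme (phonemes so far: 6)
Total phonemes: 6

6


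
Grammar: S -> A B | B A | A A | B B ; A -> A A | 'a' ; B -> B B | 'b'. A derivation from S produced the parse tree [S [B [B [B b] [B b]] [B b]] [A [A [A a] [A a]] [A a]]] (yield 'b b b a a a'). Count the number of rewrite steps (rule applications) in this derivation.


Every bracketed nonterminal node [X ...] in the tree is produced by exactly one rule application.
Reading the tree off as a leftmost derivation:
  Step 1: S  =>  B A   (applied S -> B A)
  Step 2: B A  =>  B B A   (applied B -> B B)
  Step 3: B B A  =>  B B B A   (applied B -> B B)
  Step 4: B B B A  =>  b B B A   (applied B -> b)
  Step 5: b B B A  =>  b b B A   (applied B -> b)
  Step 6: b b B A  =>  b b b A   (applied B -> b)
  Step 7: b b b A  =>  b b b A A   (applied A -> A A)
  Step 8: b b b A A  =>  b b b A A A   (applied A -> A A)
  Step 9: b b b A A A  =>  b b b a A A   (applied A -> a)
  Step 10: b b b a A A  =>  b b b a a A   (applied A -> a)
  Step 11: b b b a a A  =>  b b b a a a   (applied A -> a)
Final yield: b b b a a a
Total rewrite steps: 11

11


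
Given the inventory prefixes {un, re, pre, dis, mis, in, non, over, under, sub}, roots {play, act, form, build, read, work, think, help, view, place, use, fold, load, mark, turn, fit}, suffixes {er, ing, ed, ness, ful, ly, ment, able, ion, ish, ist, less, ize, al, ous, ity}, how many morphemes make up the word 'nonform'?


Segmenting 'nonform' against the inventory:
  'non' -> prefix (morpheme 1)
  'form' -> root (morpheme 2)
Total morphemes: 2

2


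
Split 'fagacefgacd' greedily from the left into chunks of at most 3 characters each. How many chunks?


'fagacefgacd' has 11 characters.
Chunking with max size 3:
  Chunk 1: 'fag' (positions 0-2)
  Chunk 2: 'ace' (positions 3-5)
  Chunk 3: 'fga' (positions 6-8)
  Chunk 4: 'cd' (positions 9-10)
Total chunks: ceil(11 / 3) = 4

4


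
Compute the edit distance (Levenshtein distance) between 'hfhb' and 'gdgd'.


Building DP table for s1='hfhb' (len 4) and s2='gdgd' (len 4):
       g  d  g  d
    0  1  2  3  4
  h 1  1  2  3  4
  f 2  2  2  3  4
  h 3  3  3  3  4
  b 4  4  4  4  4
Edit distance = dp[4][4] = 4

4


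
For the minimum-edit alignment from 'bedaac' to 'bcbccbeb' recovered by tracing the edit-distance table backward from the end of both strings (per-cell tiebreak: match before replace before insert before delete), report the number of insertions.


Edit distance = 7. Backtracking from cell (6, 8) with preference match > replace > insert > delete,
then listing the resulting alignment 'bedaac' -> 'bcbccbeb' left to right:
  Step 1: insert 'b' [insertion #1]
  Step 2: insert 'c' [insertion #2]
  Step 3: keep 'b'
  Step 4: replace e->c
  Step 5: replace d->c
  Step 6: replace a->b
  Step 7: replace a->e
  Step 8: replace c->b
Total insertions: 2

2


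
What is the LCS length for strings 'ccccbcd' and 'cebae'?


DP table for LCS of 'ccccbcd' and 'cebae':
       c  e  b  a  e
    0  0  0  0  0  0
  c 0  1  1  1  1  1
  c 0  1  1  1  1  1
  c 0  1  1  1  1  1
  c 0  1  1  1  1  1
  b 0  1  1  2  2  2
  c 0  1  1  2  2  2
  d 0  1  1  2  2  2
LCS: 'cb'
LCS length = 2

2


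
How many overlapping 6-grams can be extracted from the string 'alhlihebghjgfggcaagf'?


String 'alhlihebghjgfggcaagf' has length L = 20.
Number of overlapping n-grams = L - n + 1
Substituting: 20 - 6 + 1 = 15

15


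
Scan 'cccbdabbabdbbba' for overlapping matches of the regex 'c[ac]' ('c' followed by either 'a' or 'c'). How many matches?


Pattern: c[ac] means 'c' followed by either 'a' or 'c'.
Scanning 'cccbdabbabdbbba' position-by-position:
  Pos 0: window 'cc' -> MATCH
  Pos 1: window 'cc' -> MATCH
  Pos 2: window 'cb' -> no
  Pos 3: window 'bd' -> no
  Pos 4: window 'da' -> no
  Pos 5: window 'ab' -> no
  Pos 6: window 'bb' -> no
  Pos 7: window 'ba' -> no
  Pos 8: window 'ab' -> no
  Pos 9: window 'bd' -> no
  Pos 10: window 'db' -> no
  Pos 11: window 'bb' -> no
  Pos 12: window 'bb' -> no
  Pos 13: window 'ba' -> no
  Pos 14: window 'a' -> no
Total matches: 2

2


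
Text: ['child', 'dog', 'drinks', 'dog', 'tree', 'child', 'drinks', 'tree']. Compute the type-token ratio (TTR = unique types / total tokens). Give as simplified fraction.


Tokens: 8
Unique types: ('child', 'dog', 'drinks', 'tree') = 4
TTR = 4/8
Simplify: divide both by 4 -> 1/2
TTR = 1/2

1/2


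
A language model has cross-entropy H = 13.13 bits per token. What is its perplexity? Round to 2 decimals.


Perplexity formula: PP = 2^H
H = 13.13
PP = 2^13.13
Decompose: 2^13.13 = 2^13 * 2^0.13
2^13 = 8192, 2^0.13 ~ 1.0942937
PP ~ 8192 * 1.0942937 = 8964.4539904
Rounded to 2 decimals: 8964.45

8964.45


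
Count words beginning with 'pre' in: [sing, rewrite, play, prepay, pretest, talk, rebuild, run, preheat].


Checking each word for prefix 'pre':
  'sing' -> no (count: 0)
  'rewrite' -> no (count: 0)
  'play' -> no (count: 0)
  'prepay' -> YES, starts with 'pre' (count: 1)
  'pretest' -> YES, starts with 'pre' (count: 2)
  'talk' -> no (count: 2)
  'rebuild' -> no (count: 2)
  'run' -> no (count: 2)
  'preheat' -> YES, starts with 'pre' (count: 3)
Total with prefix 'pre': 3

3


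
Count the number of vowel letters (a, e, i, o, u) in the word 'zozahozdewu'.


Scanning each character of 'zozahozdewu':
  Position 1: 'z' -> consonant (running count: 0)
  Position 2: 'o' -> vowel (running count: 1)
  Position 3: 'z' -> consonant (running count: 1)
  Position 4: 'a' -> vowel (running count: 2)
  Position 5: 'h' -> consonant (running count: 2)
  Position 6: 'o' -> vowel (running count: 3)
  Position 7: 'z' -> consonant (running count: 3)
  Position 8: 'd' -> consonant (running count: 3)
  Position 9: 'e' -> vowel (running count: 4)
  Position 10: 'w' -> consonant (running count: 4)
  Position 11: 'u' -> vowel (running count: 5)
Total vowels: 5

5


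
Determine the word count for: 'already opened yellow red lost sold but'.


Counting words by splitting on spaces:
  Word 1: 'already'
  Word 2: 'opened'
  Word 3: 'yellow'
  Word 4: 'red'
  Word 5: 'lost'
  Word 6: 'sold'
  Word 7: 'but'
Total words: 7

7


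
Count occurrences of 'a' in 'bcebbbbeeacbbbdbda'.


Scanning 'bcebbbbeeacbbbdbda' for 'a':
  Position 9: 'a' -> MATCH (count: 1)
  Position 17: 'a' -> MATCH (count: 2)
Total occurrences of 'a': 2

2


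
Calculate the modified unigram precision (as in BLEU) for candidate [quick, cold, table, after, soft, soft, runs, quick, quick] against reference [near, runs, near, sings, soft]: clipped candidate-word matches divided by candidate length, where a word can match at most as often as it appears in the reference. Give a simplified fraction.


Reference word counts: {'near': 2, 'runs': 1, 'sings': 1, 'soft': 1}
Checking each candidate word (with clipping):
  'quick' -> not in reference -> no match (matches: 0)
  'cold' -> not in reference -> no match (matches: 0)
  'table' -> not in reference -> no match (matches: 0)
  'after' -> not in reference -> no match (matches: 0)
  'soft' -> in reference (ref count 1, used 1/1) -> match (matches: 1)
  'soft' -> ref count 1 already used up (1/1) -> clipped, no match (matches: 1)
  'runs' -> in reference (ref count 1, used 1/1) -> match (matches: 2)
  'quick' -> not in reference -> no match (matches: 2)
  'quick' -> not in reference -> no match (matches: 2)
Clipped matches: 2, Candidate length: 9
Precision = 2/9

2/9


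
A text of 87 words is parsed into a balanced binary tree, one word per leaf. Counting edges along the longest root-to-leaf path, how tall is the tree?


In a balanced binary tree with n leaves the deepest leaf is ceil(log2(n)) edges below the root.
log2(87) = 6.4429
ceil(6.4429) = 7
height (edges) = 7

7


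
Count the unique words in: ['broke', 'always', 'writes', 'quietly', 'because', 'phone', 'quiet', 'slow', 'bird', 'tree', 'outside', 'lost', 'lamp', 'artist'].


Listing all tokens and tracking unique types:
  Token 1: 'broke' -> NEW (unique so far: 1)
  Token 2: 'always' -> NEW (unique so far: 2)
  Token 3: 'writes' -> NEW (unique so far: 3)
  Token 4: 'quietly' -> NEW (unique so far: 4)
  Token 5: 'because' -> NEW (unique so far: 5)
  Token 6: 'phone' -> NEW (unique so far: 6)
  Token 7: 'quiet' -> NEW (unique so far: 7)
  Token 8: 'slow' -> NEW (unique so far: 8)
  Token 9: 'bird' -> NEW (unique so far: 9)
  Token 10: 'tree' -> NEW (unique so far: 10)
  Token 11: 'outside' -> NEW (unique so far: 11)
  Token 12: 'lost' -> NEW (unique so far: 12)
  Token 13: 'lamp' -> NEW (unique so far: 13)
  Token 14: 'artist' -> NEW (unique so far: 14)
Unique types: ('always', 'artist', 'because', 'bird', 'broke', 'lamp', 'lost', 'outside', 'phone', 'quiet', 'quietly', 'slow', 'tree', 'writes')
Vocabulary size: 14

14


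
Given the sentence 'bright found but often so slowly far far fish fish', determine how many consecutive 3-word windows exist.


Word trigrams from [10] words:
  Trigram 1: (bright found but)
  Trigram 2: (found but often)
  Trigram 3: (but often so)
  Trigram 4: (often so slowly)
  Trigram 5: (so slowly far)
  Trigram 6: (slowly far far)
  Trigram 7: (far far fish)
  Trigram 8: (far fish fish)
Total word trigrams: 10 - 2 = 8

8


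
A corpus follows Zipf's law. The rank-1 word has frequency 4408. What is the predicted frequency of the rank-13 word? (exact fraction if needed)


Zipf's law: freq(rank) = f1 / rank
f1 = 4408, rank = 13
freq = 4408 / 13
GCD(4408, 13) = 1
Simplified: 4408/13

4408/13


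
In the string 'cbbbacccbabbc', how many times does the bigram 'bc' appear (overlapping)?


Scanning 'cbbbacccbabbc' for bigram 'bc':
  Position 0: 'cb' -> no
  Position 1: 'bb' -> no
  Position 2: 'bb' -> no
  Position 3: 'ba' -> no
  Position 4: 'ac' -> no
  Position 5: 'cc' -> no
  Position 6: 'cc' -> no
  Position 7: 'cb' -> no
  Position 8: 'ba' -> no
  Position 9: 'ab' -> no
  Position 10: 'bb' -> no
  Position 11: 'bc' -> MATCH
Total matches: 1

1


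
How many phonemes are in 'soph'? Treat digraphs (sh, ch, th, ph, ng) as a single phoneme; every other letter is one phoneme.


Parsing 'soph' greedily, digraphs first:
  's' -> consonant phoneme (phonemes so far: 1)
  'o' -> vowel phoneme (phonemes so far: 2)
  'ph' -> digraph (1 consonant phoneme) (phonemes so far: 3)
Total phonemes: 3

3


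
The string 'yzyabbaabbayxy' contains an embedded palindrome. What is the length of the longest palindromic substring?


Scanning 'yzyabbaabbayxy' for palindromic substrings.
Substring at positions 2-11: 'yabbaabbay'.
Check: reverse('yabbaabbay') = 'yabbaabbay' -> palindrome confirmed.
Neighbouring characters ('z' / 'x') break symmetry, so it cannot extend further.
No longer palindromic substring exists; longest length = 10

10


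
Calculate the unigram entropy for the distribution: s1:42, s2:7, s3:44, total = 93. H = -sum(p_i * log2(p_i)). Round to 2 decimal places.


Computing entropy H = -sum(p_i * log2(p_i)):
  s1: p = 42/93 = 0.4516, -p*log2(p) = 0.5179
  s2: p = 7/93 = 0.0753, -p*log2(p) = 0.2809
  s3: p = 44/93 = 0.4731, -p*log2(p) = 0.5108
H = sum of terms = 1.3096
Rounded to 2 decimals: 1.31

1.31


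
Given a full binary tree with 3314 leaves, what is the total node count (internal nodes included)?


Leaf nodes (terminals): 3314
Internal nodes = n - 1 = 3314 - 1 = 3313
Total = leaves + internal = 3314 + 3313 = 6627

6627


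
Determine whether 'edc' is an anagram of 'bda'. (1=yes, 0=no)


Sort characters of 'edc': 'cde'
Sort characters of 'bda': 'abd'
Sorted forms differ -> they are NOT anagrams
Result: 0

0


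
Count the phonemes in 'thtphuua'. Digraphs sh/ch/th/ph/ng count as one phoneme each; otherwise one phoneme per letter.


Parsing 'thtphuua' greedily, digraphs first:
  'th' -> digraph (1 consonant phoneme) (phonemes so far: 1)
  't' -> consonant phoneme (phonemes so far: 2)
  'ph' -> digraph (1 consonant phoneme) (phonemes so far: 3)
  'u' -> vowel phoneme (phonemes so far: 4)
  'u' -> vowel phoneme (phonemes so far: 5)
  'a' -> vowel phoneme (phonemes so far: 6)
Total phonemes: 6

6


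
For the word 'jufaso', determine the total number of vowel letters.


Scanning each character of 'jufaso':
  Position 1: 'j' -> consonant (running count: 0)
  Position 2: 'u' -> vowel (running count: 1)
  Position 3: 'f' -> consonant (running count: 1)
  Position 4: 'a' -> vowel (running count: 2)
  Position 5: 's' -> consonant (running count: 2)
  Position 6: 'o' -> vowel (running count: 3)
Total vowels: 3

3


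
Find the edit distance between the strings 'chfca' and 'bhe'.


Building DP table for s1='chfca' (len 5) and s2='bhe' (len 3):
       b  h  e
    0  1  2  3
  c 1  1  2  3
  h 2  2  1  2
  f 3  3  2  2
  c 4  4  3  3
  a 5  5  4  4
Edit distance = dp[5][3] = 4

4


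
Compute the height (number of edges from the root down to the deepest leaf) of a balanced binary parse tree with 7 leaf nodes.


In a balanced binary tree with n leaves the deepest leaf is ceil(log2(n)) edges below the root.
log2(7) = 2.8074
ceil(2.8074) = 3
height (edges) = 3

3


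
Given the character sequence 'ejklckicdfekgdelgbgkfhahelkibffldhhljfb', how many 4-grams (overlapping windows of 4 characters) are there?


String 'ejklckicdfekgdelgbgkfhahelkibffldhhljfb' has length L = 39.
Number of overlapping n-grams = L - n + 1
Substituting: 39 - 4 + 1 = 36

36


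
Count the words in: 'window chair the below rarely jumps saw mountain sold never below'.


Counting words by splitting on spaces:
  Word 1: 'window'
  Word 2: 'chair'
  Word 3: 'the'
  Word 4: 'below'
  Word 5: 'rarely'
  Word 6: 'jumps'
  Word 7: 'saw'
  Word 8: 'mountain'
  Word 9: 'sold'
  Word 10: 'never'
  Word 11: 'below'
Total words: 11

11


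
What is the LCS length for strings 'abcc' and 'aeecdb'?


DP table for LCS of 'abcc' and 'aeecdb':
       a  e  e  c  d  b
    0  0  0  0  0  0  0
  a 0  1  1  1  1  1  1
  b 0  1  1  1  1  1  2
  c 0  1  1  1  2  2  2
  c 0  1  1  1  2  2  2
LCS: 'ab'
LCS length = 2

2


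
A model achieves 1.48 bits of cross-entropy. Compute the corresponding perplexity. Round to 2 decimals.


Perplexity formula: PP = 2^H
H = 1.48
PP = 2^1.48
Decompose: 2^1.48 = 2^1 * 2^0.48
2^1 = 2, 2^0.48 ~ 1.3947437
PP ~ 2 * 1.3947437 = 2.7894874
Rounded to 2 decimals: 2.79

2.79


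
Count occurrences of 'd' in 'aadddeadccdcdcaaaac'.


Scanning 'aadddeadccdcdcaaaac' for 'd':
  Position 2: 'd' -> MATCH (count: 1)
  Position 3: 'd' -> MATCH (count: 2)
  Position 4: 'd' -> MATCH (count: 3)
  Position 7: 'd' -> MATCH (count: 4)
  Position 10: 'd' -> MATCH (count: 5)
  Position 12: 'd' -> MATCH (count: 6)
Total occurrences of 'd': 6

6


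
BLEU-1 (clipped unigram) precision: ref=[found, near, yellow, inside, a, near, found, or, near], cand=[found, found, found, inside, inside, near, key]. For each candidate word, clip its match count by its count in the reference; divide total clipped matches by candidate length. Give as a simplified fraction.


Reference word counts: {'a': 1, 'found': 2, 'inside': 1, 'near': 3, 'or': 1, 'yellow': 1}
Checking each candidate word (with clipping):
  'found' -> in reference (ref count 2, used 1/2) -> match (matches: 1)
  'found' -> in reference (ref count 2, used 2/2) -> match (matches: 2)
  'found' -> ref count 2 already used up (2/2) -> clipped, no match (matches: 2)
  'inside' -> in reference (ref count 1, used 1/1) -> match (matches: 3)
  'inside' -> ref count 1 already used up (1/1) -> clipped, no match (matches: 3)
  'near' -> in reference (ref count 3, used 1/3) -> match (matches: 4)
  'key' -> not in reference -> no match (matches: 4)
Clipped matches: 4, Candidate length: 7
Precision = 4/7

4/7


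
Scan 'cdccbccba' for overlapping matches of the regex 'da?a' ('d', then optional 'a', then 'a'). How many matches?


Pattern: da?a means 'd', then optional 'a', then 'a'.
Scanning 'cdccbccba' position-by-position:
  Pos 0: window 'cdc' -> no
  Pos 1: window 'dcc' -> no
  Pos 2: window 'ccb' -> no
  Pos 3: window 'cbc' -> no
  Pos 4: window 'bcc' -> no
  Pos 5: window 'ccb' -> no
  Pos 6: window 'cba' -> no
  Pos 7: window 'ba' -> no
  Pos 8: window 'a' -> no
Total matches: 0

0


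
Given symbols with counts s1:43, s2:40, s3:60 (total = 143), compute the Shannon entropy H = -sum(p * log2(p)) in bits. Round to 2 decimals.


Computing entropy H = -sum(p_i * log2(p_i)):
  s1: p = 43/143 = 0.3007, -p*log2(p) = 0.5213
  s2: p = 40/143 = 0.2797, -p*log2(p) = 0.5141
  s3: p = 60/143 = 0.4196, -p*log2(p) = 0.5257
H = sum of terms = 1.5611
Rounded to 2 decimals: 1.56

1.56


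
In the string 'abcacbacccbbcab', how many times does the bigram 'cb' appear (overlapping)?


Scanning 'abcacbacccbbcab' for bigram 'cb':
  Position 0: 'ab' -> no
  Position 1: 'bc' -> no
  Position 2: 'ca' -> no
  Position 3: 'ac' -> no
  Position 4: 'cb' -> MATCH
  Position 5: 'ba' -> no
  Position 6: 'ac' -> no
  Position 7: 'cc' -> no
  Position 8: 'cc' -> no
  Position 9: 'cb' -> MATCH
  Position 10: 'bb' -> no
  Position 11: 'bc' -> no
  Position 12: 'ca' -> no
  Position 13: 'ab' -> no
Total matches: 2

2


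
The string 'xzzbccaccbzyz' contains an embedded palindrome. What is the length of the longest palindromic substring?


Scanning 'xzzbccaccbzyz' for palindromic substrings.
Substring at positions 2-10: 'zbccaccbz'.
Check: reverse('zbccaccbz') = 'zbccaccbz' -> palindrome confirmed.
Neighbouring characters ('z' / 'y') break symmetry, so it cannot extend further.
No longer palindromic substring exists; longest length = 9

9


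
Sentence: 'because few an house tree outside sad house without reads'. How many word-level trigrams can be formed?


Word trigrams from [10] words:
  Trigram 1: (because few an)
  Trigram 2: (few an house)
  Trigram 3: (an house tree)
  Trigram 4: (house tree outside)
  Trigram 5: (tree outside sad)
  Trigram 6: (outside sad house)
  Trigram 7: (sad house without)
  Trigram 8: (house without reads)
Total word trigrams: 10 - 2 = 8

8


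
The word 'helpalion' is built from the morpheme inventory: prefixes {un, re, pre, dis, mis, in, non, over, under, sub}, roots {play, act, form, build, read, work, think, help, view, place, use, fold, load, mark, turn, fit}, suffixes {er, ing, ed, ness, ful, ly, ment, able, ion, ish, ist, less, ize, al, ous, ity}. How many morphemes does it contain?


Segmenting 'helpalion' against the inventory:
  'help' -> root (morpheme 1)
  'al' -> suffix (morpheme 2)
  'ion' -> suffix (morpheme 3)
Total morphemes: 3

3


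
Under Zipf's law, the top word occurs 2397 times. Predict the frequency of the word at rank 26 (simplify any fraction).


Zipf's law: freq(rank) = f1 / rank
f1 = 2397, rank = 26
freq = 2397 / 26
GCD(2397, 26) = 1
Simplified: 2397/26

2397/26


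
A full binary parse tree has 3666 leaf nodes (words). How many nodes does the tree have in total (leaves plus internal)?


Leaf nodes (terminals): 3666
Internal nodes = n - 1 = 3666 - 1 = 3665
Total = leaves + internal = 3666 + 3665 = 7331

7331


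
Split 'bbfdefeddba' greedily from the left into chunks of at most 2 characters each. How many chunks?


'bbfdefeddba' has 11 characters.
Chunking with max size 2:
  Chunk 1: 'bb' (positions 0-1)
  Chunk 2: 'fd' (positions 2-3)
  Chunk 3: 'ef' (positions 4-5)
  Chunk 4: 'ed' (positions 6-7)
  Chunk 5: 'db' (positions 8-9)
  Chunk 6: 'a' (positions 10-10)
Total chunks: ceil(11 / 2) = 6

6


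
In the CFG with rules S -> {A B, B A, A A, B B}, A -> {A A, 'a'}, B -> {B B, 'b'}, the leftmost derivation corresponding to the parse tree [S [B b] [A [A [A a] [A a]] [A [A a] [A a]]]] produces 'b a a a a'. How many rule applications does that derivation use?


Every bracketed nonterminal node [X ...] in the tree is produced by exactly one rule application.
Reading the tree off as a leftmost derivation:
  Step 1: S  =>  B A   (applied S -> B A)
  Step 2: B A  =>  b A   (applied B -> b)
  Step 3: b A  =>  b A A   (applied A -> A A)
  Step 4: b A A  =>  b A A A   (applied A -> A A)
  Step 5: b A A A  =>  b a A A   (applied A -> a)
  Step 6: b a A A  =>  b a a A   (applied A -> a)
  Step 7: b a a A  =>  b a a A A   (applied A -> A A)
  Step 8: b a a A A  =>  b a a a A   (applied A -> a)
  Step 9: b a a a A  =>  b a a a a   (applied A -> a)
Final yield: b a a a a
Total rewrite steps: 9

9


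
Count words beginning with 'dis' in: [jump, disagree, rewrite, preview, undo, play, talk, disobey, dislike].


Checking each word for prefix 'dis':
  'jump' -> no (count: 0)
  'disagree' -> YES, starts with 'dis' (count: 1)
  'rewrite' -> no (count: 1)
  'preview' -> no (count: 1)
  'undo' -> no (count: 1)
  'play' -> no (count: 1)
  'talk' -> no (count: 1)
  'disobey' -> YES, starts with 'dis' (count: 2)
  'dislike' -> YES, starts with 'dis' (count: 3)
Total with prefix 'dis': 3

3


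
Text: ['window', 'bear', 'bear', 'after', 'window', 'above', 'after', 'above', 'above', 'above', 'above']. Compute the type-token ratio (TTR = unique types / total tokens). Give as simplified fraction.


Tokens: 11
Unique types: ('above', 'after', 'bear', 'window') = 4
TTR = 4/11
Already in lowest terms.

4/11


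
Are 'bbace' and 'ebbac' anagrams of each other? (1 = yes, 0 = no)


Sort characters of 'bbace': 'abbce'
Sort characters of 'ebbac': 'abbce'
Sorted forms match -> they ARE anagrams
Result: 1

1


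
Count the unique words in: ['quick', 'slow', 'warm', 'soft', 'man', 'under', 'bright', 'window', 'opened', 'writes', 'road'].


Listing all tokens and tracking unique types:
  Token 1: 'quick' -> NEW (unique so far: 1)
  Token 2: 'slow' -> NEW (unique so far: 2)
  Token 3: 'warm' -> NEW (unique so far: 3)
  Token 4: 'soft' -> NEW (unique so far: 4)
  Token 5: 'man' -> NEW (unique so far: 5)
  Token 6: 'under' -> NEW (unique so far: 6)
  Token 7: 'bright' -> NEW (unique so far: 7)
  Token 8: 'window' -> NEW (unique so far: 8)
  Token 9: 'opened' -> NEW (unique so far: 9)
  Token 10: 'writes' -> NEW (unique so far: 10)
  Token 11: 'road' -> NEW (unique so far: 11)
Unique types: ('bright', 'man', 'opened', 'quick', 'road', 'slow', 'soft', 'under', 'warm', 'window', 'writes')
Vocabulary size: 11

11


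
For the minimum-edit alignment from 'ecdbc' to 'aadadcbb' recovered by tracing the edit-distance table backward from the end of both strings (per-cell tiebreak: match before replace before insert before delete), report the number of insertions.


Edit distance = 6. Backtracking from cell (5, 8) with preference match > replace > insert > delete,
then listing the resulting alignment 'ecdbc' -> 'aadadcbb' left to right:
  Step 1: insert 'a' [insertion #1]
  Step 2: insert 'a' [insertion #2]
  Step 3: replace e->d
  Step 4: replace c->a
  Step 5: keep 'd'
  Step 6: insert 'c' [insertion #3]
  Step 7: keep 'b'
  Step 8: replace c->b
Total insertions: 3

3


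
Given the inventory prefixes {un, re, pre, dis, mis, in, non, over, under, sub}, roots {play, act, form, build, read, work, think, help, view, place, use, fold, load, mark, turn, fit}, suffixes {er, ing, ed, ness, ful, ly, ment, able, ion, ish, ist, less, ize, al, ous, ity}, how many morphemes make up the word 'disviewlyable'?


Segmenting 'disviewlyable' against the inventory:
  'dis' -> prefix (morpheme 1)
  'view' -> root (morpheme 2)
  'ly' -> suffix (morpheme 3)
  'able' -> suffix (morpheme 4)
Total morphemes: 4

4


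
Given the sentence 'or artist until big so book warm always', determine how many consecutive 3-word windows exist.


Word trigrams from [8] words:
  Trigram 1: (or artist until)
  Trigram 2: (artist until big)
  Trigram 3: (until big so)
  Trigram 4: (big so book)
  Trigram 5: (so book warm)
  Trigram 6: (book warm always)
Total word trigrams: 8 - 2 = 6

6


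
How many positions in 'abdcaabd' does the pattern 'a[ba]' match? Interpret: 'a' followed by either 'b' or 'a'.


Pattern: a[ba] means 'a' followed by either 'b' or 'a'.
Scanning 'abdcaabd' position-by-position:
  Pos 0: window 'ab' -> MATCH
  Pos 1: window 'bd' -> no
  Pos 2: window 'dc' -> no
  Pos 3: window 'ca' -> no
  Pos 4: window 'aa' -> MATCH
  Pos 5: window 'ab' -> MATCH
  Pos 6: window 'bd' -> no
  Pos 7: window 'd' -> no
Total matches: 3

3


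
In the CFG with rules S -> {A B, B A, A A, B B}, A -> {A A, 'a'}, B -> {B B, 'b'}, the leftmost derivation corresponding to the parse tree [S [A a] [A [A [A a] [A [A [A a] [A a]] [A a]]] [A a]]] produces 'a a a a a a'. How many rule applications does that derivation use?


Every bracketed nonterminal node [X ...] in the tree is produced by exactly one rule application.
Reading the tree off as a leftmost derivation:
  Step 1: S  =>  A A   (applied S -> A A)
  Step 2: A A  =>  a A   (applied A -> a)
  Step 3: a A  =>  a A A   (applied A -> A A)
  Step 4: a A A  =>  a A A A   (applied A -> A A)
  Step 5: a A A A  =>  a a A A   (applied A -> a)
  Step 6: a a A A  =>  a a A A A   (applied A -> A A)
  Step 7: a a A A A  =>  a a A A A A   (applied A -> A A)
  Step 8: a a A A A A  =>  a a a A A A   (applied A -> a)
  Step 9: a a a A A A  =>  a a a a A A   (applied A -> a)
  Step 10: a a a a A A  =>  a a a a a A   (applied A -> a)
  Step 11: a a a a a A  =>  a a a a a a   (applied A -> a)
Final yield: a a a a a a
Total rewrite steps: 11

11


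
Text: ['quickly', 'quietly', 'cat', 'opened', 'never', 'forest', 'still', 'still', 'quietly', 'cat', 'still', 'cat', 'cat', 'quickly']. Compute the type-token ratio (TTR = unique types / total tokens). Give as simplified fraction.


Tokens: 14
Unique types: ('cat', 'forest', 'never', 'opened', 'quickly', 'quietly', 'still') = 7
TTR = 7/14
Simplify: divide both by 7 -> 1/2
TTR = 1/2

1/2


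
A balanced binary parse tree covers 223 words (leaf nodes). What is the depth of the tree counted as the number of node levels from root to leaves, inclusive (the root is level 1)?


In a balanced binary tree with n leaves the deepest leaf is ceil(log2(n)) edges below the root,
so counting node levels inclusive of root and leaves gives ceil(log2(n)) + 1 levels.
log2(223) = 7.8009
ceil(7.8009) = 8
levels = 8 + 1 = 9

9


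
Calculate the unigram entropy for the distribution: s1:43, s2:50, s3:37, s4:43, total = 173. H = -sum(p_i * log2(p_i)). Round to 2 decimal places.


Computing entropy H = -sum(p_i * log2(p_i)):
  s1: p = 43/173 = 0.2486, -p*log2(p) = 0.4992
  s2: p = 50/173 = 0.2890, -p*log2(p) = 0.5176
  s3: p = 37/173 = 0.2139, -p*log2(p) = 0.4759
  s4: p = 43/173 = 0.2486, -p*log2(p) = 0.4992
H = sum of terms = 1.9919
Rounded to 2 decimals: 1.99

1.99


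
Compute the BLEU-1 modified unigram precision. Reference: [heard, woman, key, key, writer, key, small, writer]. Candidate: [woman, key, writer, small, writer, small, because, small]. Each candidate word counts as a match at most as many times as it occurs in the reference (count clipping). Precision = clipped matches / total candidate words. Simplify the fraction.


Reference word counts: {'heard': 1, 'key': 3, 'small': 1, 'woman': 1, 'writer': 2}
Checking each candidate word (with clipping):
  'woman' -> in reference (ref count 1, used 1/1) -> match (matches: 1)
  'key' -> in reference (ref count 3, used 1/3) -> match (matches: 2)
  'writer' -> in reference (ref count 2, used 1/2) -> match (matches: 3)
  'small' -> in reference (ref count 1, used 1/1) -> match (matches: 4)
  'writer' -> in reference (ref count 2, used 2/2) -> match (matches: 5)
  'small' -> ref count 1 already used up (1/1) -> clipped, no match (matches: 5)
  'because' -> not in reference -> no match (matches: 5)
  'small' -> ref count 1 already used up (1/1) -> clipped, no match (matches: 5)
Clipped matches: 5, Candidate length: 8
Precision = 5/8

5/8


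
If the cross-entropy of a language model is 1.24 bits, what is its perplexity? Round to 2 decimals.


Perplexity formula: PP = 2^H
H = 1.24
PP = 2^1.24
Decompose: 2^1.24 = 2^1 * 2^0.24
2^1 = 2, 2^0.24 ~ 1.1809927
PP ~ 2 * 1.1809927 = 2.3619854
Rounded to 2 decimals: 2.36

2.36


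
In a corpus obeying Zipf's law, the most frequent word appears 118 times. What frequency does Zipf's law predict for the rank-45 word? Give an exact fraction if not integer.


Zipf's law: freq(rank) = f1 / rank
f1 = 118, rank = 45
freq = 118 / 45
GCD(118, 45) = 1
Simplified: 118/45

118/45


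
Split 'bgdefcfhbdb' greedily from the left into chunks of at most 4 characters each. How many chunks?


'bgdefcfhbdb' has 11 characters.
Chunking with max size 4:
  Chunk 1: 'bgde' (positions 0-3)
  Chunk 2: 'fcfh' (positions 4-7)
  Chunk 3: 'bdb' (positions 8-10)
Total chunks: ceil(11 / 4) = 3

3


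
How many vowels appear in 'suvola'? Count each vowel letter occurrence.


Scanning each character of 'suvola':
  Position 1: 's' -> consonant (running count: 0)
  Position 2: 'u' -> vowel (running count: 1)
  Position 3: 'v' -> consonant (running count: 1)
  Position 4: 'o' -> vowel (running count: 2)
  Position 5: 'l' -> consonant (running count: 2)
  Position 6: 'a' -> vowel (running count: 3)
Total vowels: 3

3


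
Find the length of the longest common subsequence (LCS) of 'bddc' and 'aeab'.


DP table for LCS of 'bddc' and 'aeab':
       a  e  a  b
    0  0  0  0  0
  b 0  0  0  0  1
  d 0  0  0  0  1
  d 0  0  0  0  1
  c 0  0  0  0  1
LCS: 'b'
LCS length = 1

1


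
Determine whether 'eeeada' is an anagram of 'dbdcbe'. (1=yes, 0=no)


Sort characters of 'eeeada': 'aadeee'
Sort characters of 'dbdcbe': 'bbcdde'
Sorted forms differ -> they are NOT anagrams
Result: 0

0


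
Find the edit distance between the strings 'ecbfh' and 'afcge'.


Building DP table for s1='ecbfh' (len 5) and s2='afcge' (len 5):
       a  f  c  g  e
    0  1  2  3  4  5
  e 1  1  2  3  4  4
  c 2  2  2  2  3  4
  b 3  3  3  3  3  4
  f 4  4  3  4  4  4
  h 5  5  4  4  5  5
Edit distance = dp[5][5] = 5

5


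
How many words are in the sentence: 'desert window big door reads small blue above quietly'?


Counting words by splitting on spaces:
  Word 1: 'desert'
  Word 2: 'window'
  Word 3: 'big'
  Word 4: 'door'
  Word 5: 'reads'
  Word 6: 'small'
  Word 7: 'blue'
  Word 8: 'above'
  Word 9: 'quietly'
Total words: 9

9


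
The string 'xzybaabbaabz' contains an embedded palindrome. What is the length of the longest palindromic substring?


Scanning 'xzybaabbaabz' for palindromic substrings.
Substring at positions 3-10: 'baabbaab'.
Check: reverse('baabbaab') = 'baabbaab' -> palindrome confirmed.
Neighbouring characters ('y' / 'z') break symmetry, so it cannot extend further.
No longer palindromic substring exists; longest length = 8

8


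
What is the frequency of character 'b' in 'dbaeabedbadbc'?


Scanning 'dbaeabedbadbc' for 'b':
  Position 1: 'b' -> MATCH (count: 1)
  Position 5: 'b' -> MATCH (count: 2)
  Position 8: 'b' -> MATCH (count: 3)
  Position 11: 'b' -> MATCH (count: 4)
Total occurrences of 'b': 4

4


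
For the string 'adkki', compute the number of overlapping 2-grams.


String 'adkki' has length L = 5.
Number of overlapping n-grams = L - n + 1
Substituting: 5 - 2 + 1 = 4

4


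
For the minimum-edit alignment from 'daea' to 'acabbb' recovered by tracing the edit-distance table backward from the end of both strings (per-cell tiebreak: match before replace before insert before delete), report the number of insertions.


Edit distance = 5. Backtracking from cell (4, 6) with preference match > replace > insert > delete,
then listing the resulting alignment 'daea' -> 'acabbb' left to right:
  Step 1: insert 'a' [insertion #1]
  Step 2: replace d->c
  Step 3: keep 'a'
  Step 4: insert 'b' [insertion #2]
  Step 5: replace e->b
  Step 6: replace a->b
Total insertions: 2

2


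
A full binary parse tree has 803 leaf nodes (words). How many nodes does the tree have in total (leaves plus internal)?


Leaf nodes (terminals): 803
Internal nodes = n - 1 = 803 - 1 = 802
Total = leaves + internal = 803 + 802 = 1605

1605


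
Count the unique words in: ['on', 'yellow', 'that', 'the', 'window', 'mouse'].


Listing all tokens and tracking unique types:
  Token 1: 'on' -> NEW (unique so far: 1)
  Token 2: 'yellow' -> NEW (unique so far: 2)
  Token 3: 'that' -> NEW (unique so far: 3)
  Token 4: 'the' -> NEW (unique so far: 4)
  Token 5: 'window' -> NEW (unique so far: 5)
  Token 6: 'mouse' -> NEW (unique so far: 6)
Unique types: ('mouse', 'on', 'that', 'the', 'window', 'yellow')
Vocabulary size: 6

6


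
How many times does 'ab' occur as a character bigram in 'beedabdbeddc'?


Scanning 'beedabdbeddc' for bigram 'ab':
  Position 0: 'be' -> no
  Position 1: 'ee' -> no
  Position 2: 'ed' -> no
  Position 3: 'da' -> no
  Position 4: 'ab' -> MATCH
  Position 5: 'bd' -> no
  Position 6: 'db' -> no
  Position 7: 'be' -> no
  Position 8: 'ed' -> no
  Position 9: 'dd' -> no
  Position 10: 'dc' -> no
Total matches: 1

1


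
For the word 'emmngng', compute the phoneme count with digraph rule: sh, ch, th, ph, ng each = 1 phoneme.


Parsing 'emmngng' greedily, digraphs first:
  'e' -> vowel phoneme (phonemes so far: 1)
  'm' -> consonant phoneme (phonemes so far: 2)
  'm' -> consonant phoneme (phonemes so far: 3)
  'ng' -> digraph (1 consonant phoneme) (phonemes so far: 4)
  'ng' -> digraph (1 consonant phoneme) (phonemes so far: 5)
Total phonemes: 5

5


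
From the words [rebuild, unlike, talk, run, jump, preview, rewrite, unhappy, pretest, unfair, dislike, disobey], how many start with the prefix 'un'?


Checking each word for prefix 'un':
  'rebuild' -> no (count: 0)
  'unlike' -> YES, starts with 'un' (count: 1)
  'talk' -> no (count: 1)
  'run' -> no (count: 1)
  'jump' -> no (count: 1)
  'preview' -> no (count: 1)
  'rewrite' -> no (count: 1)
  'unhappy' -> YES, starts with 'un' (count: 2)
  'pretest' -> no (count: 2)
  'unfair' -> YES, starts with 'un' (count: 3)
  'dislike' -> no (count: 3)
  'disobey' -> no (count: 3)
Total with prefix 'un': 3

3


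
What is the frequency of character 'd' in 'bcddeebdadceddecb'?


Scanning 'bcddeebdadceddecb' for 'd':
  Position 2: 'd' -> MATCH (count: 1)
  Position 3: 'd' -> MATCH (count: 2)
  Position 7: 'd' -> MATCH (count: 3)
  Position 9: 'd' -> MATCH (count: 4)
  Position 12: 'd' -> MATCH (count: 5)
  Position 13: 'd' -> MATCH (count: 6)
Total occurrences of 'd': 6

6


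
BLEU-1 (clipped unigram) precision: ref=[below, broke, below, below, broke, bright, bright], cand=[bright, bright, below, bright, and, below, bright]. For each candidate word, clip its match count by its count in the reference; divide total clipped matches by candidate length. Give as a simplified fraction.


Reference word counts: {'below': 3, 'bright': 2, 'broke': 2}
Checking each candidate word (with clipping):
  'bright' -> in reference (ref count 2, used 1/2) -> match (matches: 1)
  'bright' -> in reference (ref count 2, used 2/2) -> match (matches: 2)
  'below' -> in reference (ref count 3, used 1/3) -> match (matches: 3)
  'bright' -> ref count 2 already used up (2/2) -> clipped, no match (matches: 3)
  'and' -> not in reference -> no match (matches: 3)
  'below' -> in reference (ref count 3, used 2/3) -> match (matches: 4)
  'bright' -> ref count 2 already used up (2/2) -> clipped, no match (matches: 4)
Clipped matches: 4, Candidate length: 7
Precision = 4/7

4/7


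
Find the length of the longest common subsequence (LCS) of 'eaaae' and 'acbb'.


DP table for LCS of 'eaaae' and 'acbb':
       a  c  b  b
    0  0  0  0  0
  e 0  0  0  0  0
  a 0  1  1  1  1
  a 0  1  1  1  1
  a 0  1  1  1  1
  e 0  1  1  1  1
LCS: 'a'
LCS length = 1

1


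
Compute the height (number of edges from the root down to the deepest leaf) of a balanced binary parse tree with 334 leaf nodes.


In a balanced binary tree with n leaves the deepest leaf is ceil(log2(n)) edges below the root.
log2(334) = 8.3837
ceil(8.3837) = 9
height (edges) = 9

9


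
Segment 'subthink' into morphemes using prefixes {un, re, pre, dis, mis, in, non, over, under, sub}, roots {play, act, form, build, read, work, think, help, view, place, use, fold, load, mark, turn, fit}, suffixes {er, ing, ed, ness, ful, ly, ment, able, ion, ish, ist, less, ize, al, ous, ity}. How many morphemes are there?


Segmenting 'subthink' against the inventory:
  'sub' -> prefix (morpheme 1)
  'think' -> root (morpheme 2)
Total morphemes: 2

2


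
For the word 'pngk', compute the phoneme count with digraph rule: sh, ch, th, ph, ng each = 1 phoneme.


Parsing 'pngk' greedily, digraphs first:
  'p' -> consonant phoneme (phonemes so far: 1)
  'ng' -> digraph (1 consonant phoneme) (phonemes so far: 2)
  'k' -> consonant phoneme (phonemes so far: 3)
Total phonemes: 3

3


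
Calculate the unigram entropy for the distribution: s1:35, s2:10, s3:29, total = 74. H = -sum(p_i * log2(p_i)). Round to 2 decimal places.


Computing entropy H = -sum(p_i * log2(p_i)):
  s1: p = 35/74 = 0.4730, -p*log2(p) = 0.5109
  s2: p = 10/74 = 0.1351, -p*log2(p) = 0.3902
  s3: p = 29/74 = 0.3919, -p*log2(p) = 0.5296
H = sum of terms = 1.4307
Rounded to 2 decimals: 1.43

1.43


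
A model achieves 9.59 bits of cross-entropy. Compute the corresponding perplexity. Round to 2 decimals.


Perplexity formula: PP = 2^H
H = 9.59
PP = 2^9.59
Decompose: 2^9.59 = 2^9 * 2^0.59
2^9 = 512, 2^0.59 ~ 1.5052467
PP ~ 512 * 1.5052467 = 770.6863104
Rounded to 2 decimals: 770.69

770.69


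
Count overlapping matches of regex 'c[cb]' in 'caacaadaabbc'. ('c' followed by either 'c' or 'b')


Pattern: c[cb] means 'c' followed by either 'c' or 'b'.
Scanning 'caacaadaabbc' position-by-position:
  Pos 0: window 'ca' -> no
  Pos 1: window 'aa' -> no
  Pos 2: window 'ac' -> no
  Pos 3: window 'ca' -> no
  Pos 4: window 'aa' -> no
  Pos 5: window 'ad' -> no
  Pos 6: window 'da' -> no
  Pos 7: window 'aa' -> no
  Pos 8: window 'ab' -> no
  Pos 9: window 'bb' -> no
  Pos 10: window 'bc' -> no
  Pos 11: window 'c' -> no
Total matches: 0

0


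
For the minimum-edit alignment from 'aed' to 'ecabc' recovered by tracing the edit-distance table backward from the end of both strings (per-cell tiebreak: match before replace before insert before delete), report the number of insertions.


Edit distance = 4. Backtracking from cell (3, 5) with preference match > replace > insert > delete,
then listing the resulting alignment 'aed' -> 'ecabc' left to right:
  Step 1: insert 'e' [insertion #1]
  Step 2: insert 'c' [insertion #2]
  Step 3: keep 'a'
  Step 4: replace e->b
  Step 5: replace d->c
Total insertions: 2

2
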